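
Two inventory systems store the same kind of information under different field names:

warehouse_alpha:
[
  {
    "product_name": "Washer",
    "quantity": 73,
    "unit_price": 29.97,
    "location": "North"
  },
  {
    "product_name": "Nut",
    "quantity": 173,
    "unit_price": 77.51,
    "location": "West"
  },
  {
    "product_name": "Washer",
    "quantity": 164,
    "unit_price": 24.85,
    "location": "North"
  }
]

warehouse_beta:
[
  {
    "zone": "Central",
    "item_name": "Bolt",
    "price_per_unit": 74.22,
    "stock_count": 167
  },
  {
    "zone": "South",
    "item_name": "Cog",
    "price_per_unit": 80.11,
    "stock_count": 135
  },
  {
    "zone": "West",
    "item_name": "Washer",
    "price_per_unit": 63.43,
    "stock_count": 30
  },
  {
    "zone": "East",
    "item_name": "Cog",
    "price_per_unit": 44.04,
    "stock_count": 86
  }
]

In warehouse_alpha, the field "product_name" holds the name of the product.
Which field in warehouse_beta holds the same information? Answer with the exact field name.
item_name

In warehouse_alpha, "product_name" holds the name of the product.
The fields in warehouse_beta are: "zone", "item_name", "price_per_unit", "stock_count".
"item_name" is the match: the name refers to the same concept and its values are product-name strings (e.g. 'Bolt', 'Cog').
The other fields ("zone", "price_per_unit", "stock_count") hold different kinds of data.

So "product_name" in warehouse_alpha corresponds to "item_name" in warehouse_beta.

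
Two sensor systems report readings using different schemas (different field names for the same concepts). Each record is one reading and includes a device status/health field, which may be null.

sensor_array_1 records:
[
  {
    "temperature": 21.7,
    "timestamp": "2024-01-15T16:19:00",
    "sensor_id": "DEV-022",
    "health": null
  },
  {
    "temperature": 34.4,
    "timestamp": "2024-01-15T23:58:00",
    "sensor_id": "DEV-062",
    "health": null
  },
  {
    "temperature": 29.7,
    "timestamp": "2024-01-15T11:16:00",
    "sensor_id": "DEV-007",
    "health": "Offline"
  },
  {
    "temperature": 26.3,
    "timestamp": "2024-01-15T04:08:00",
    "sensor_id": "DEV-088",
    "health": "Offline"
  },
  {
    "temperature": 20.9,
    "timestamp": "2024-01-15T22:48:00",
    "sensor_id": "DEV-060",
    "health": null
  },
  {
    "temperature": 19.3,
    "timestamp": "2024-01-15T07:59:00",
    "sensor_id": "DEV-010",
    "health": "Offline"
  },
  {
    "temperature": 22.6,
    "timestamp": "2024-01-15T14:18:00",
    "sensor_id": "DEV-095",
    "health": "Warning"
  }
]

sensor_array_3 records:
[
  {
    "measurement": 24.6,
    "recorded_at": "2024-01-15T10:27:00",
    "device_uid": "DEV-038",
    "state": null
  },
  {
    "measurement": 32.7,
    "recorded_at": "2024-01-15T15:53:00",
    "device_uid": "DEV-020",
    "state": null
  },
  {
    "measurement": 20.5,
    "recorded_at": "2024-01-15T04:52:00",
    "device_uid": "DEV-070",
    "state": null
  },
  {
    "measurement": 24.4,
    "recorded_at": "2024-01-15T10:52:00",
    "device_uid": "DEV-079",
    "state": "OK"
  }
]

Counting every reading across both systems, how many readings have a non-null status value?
5

Schema mapping: "health" (sensor_array_1) = "state" (sensor_array_3) = status

Non-null in sensor_array_1: 4
Non-null in sensor_array_3: 1

Total non-null: 4 + 1 = 5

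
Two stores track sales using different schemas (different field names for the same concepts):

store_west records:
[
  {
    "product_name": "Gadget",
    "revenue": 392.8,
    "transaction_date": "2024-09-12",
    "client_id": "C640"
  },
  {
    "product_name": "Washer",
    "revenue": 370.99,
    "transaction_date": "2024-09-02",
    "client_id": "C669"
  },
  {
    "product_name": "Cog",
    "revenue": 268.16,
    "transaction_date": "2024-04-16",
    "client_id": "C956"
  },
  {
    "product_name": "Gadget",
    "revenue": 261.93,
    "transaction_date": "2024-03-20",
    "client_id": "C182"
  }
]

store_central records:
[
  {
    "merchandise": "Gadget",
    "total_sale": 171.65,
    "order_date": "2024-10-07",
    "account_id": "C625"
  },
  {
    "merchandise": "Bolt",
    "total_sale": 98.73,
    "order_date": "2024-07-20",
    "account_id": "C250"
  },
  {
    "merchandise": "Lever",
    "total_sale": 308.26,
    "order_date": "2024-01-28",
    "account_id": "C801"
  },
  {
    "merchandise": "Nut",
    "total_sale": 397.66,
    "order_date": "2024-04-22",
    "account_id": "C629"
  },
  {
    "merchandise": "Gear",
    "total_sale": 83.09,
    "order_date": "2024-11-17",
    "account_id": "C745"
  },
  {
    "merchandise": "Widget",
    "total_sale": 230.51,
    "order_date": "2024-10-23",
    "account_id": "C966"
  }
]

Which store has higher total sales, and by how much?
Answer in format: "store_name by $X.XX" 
store_west by $3.98

Schema mapping: "revenue" (store_west) = "total_sale" (store_central) = sale amount

Total for store_west: 1293.88
Total for store_central: 1289.90

Difference: |1293.88 - 1289.90| = 3.98
store_west has higher sales by $3.98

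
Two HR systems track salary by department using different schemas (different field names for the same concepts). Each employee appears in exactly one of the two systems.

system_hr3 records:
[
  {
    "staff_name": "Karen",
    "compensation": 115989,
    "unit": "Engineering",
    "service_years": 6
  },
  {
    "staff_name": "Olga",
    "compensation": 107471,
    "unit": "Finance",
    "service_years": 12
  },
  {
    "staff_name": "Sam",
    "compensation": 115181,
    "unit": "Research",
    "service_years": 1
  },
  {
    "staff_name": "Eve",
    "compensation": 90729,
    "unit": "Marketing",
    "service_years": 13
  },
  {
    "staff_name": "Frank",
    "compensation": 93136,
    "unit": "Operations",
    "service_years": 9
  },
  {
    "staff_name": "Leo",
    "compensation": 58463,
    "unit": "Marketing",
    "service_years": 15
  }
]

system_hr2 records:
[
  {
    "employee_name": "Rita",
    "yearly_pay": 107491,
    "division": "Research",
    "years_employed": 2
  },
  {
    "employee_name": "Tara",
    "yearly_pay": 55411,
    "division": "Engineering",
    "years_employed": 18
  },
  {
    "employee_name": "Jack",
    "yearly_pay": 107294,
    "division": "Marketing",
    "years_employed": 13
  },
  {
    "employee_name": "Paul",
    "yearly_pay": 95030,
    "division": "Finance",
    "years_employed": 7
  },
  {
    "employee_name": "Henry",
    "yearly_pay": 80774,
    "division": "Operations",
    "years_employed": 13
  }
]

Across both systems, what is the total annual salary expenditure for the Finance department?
202501

Schema mappings:
- "unit" (system_hr3) = "division" (system_hr2) = department
- "compensation" (system_hr3) = "yearly_pay" (system_hr2) = salary

Finance salaries from system_hr3: 107471
Finance salaries from system_hr2: 95030

Total: 107471 + 95030 = 202501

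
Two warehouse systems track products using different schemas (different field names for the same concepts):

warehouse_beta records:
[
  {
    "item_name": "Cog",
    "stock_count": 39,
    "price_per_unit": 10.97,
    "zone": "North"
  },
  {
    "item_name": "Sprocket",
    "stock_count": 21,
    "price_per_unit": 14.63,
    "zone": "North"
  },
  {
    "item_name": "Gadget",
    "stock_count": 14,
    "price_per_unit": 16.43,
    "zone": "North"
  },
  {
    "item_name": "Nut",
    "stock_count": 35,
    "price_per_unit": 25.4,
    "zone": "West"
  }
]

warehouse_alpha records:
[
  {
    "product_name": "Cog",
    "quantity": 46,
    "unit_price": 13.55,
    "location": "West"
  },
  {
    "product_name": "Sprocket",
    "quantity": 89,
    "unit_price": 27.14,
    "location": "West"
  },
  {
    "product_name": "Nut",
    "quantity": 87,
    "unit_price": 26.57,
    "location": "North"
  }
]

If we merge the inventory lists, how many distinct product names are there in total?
4

Schema mapping: "item_name" (warehouse_beta) = "product_name" (warehouse_alpha) = product name

Products in warehouse_beta: ['Cog', 'Gadget', 'Nut', 'Sprocket']
Products in warehouse_alpha: ['Cog', 'Nut', 'Sprocket']

Union (unique products): ['Cog', 'Gadget', 'Nut', 'Sprocket']
Count: 4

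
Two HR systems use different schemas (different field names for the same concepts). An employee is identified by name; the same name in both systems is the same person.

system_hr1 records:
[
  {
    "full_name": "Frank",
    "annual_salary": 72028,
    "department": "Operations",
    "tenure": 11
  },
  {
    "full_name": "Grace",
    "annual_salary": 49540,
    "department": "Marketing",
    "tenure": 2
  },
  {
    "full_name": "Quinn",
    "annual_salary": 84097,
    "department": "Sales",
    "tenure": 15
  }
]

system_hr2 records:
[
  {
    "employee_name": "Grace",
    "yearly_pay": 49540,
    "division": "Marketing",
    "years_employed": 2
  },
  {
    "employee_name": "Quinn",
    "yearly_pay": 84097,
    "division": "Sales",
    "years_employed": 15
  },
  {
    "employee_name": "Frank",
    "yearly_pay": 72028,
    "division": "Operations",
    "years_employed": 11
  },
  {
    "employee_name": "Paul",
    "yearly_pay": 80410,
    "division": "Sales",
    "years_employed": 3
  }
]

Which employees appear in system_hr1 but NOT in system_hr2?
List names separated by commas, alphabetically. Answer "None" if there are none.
None

Schema mapping: "full_name" (system_hr1) = "employee_name" (system_hr2) = employee name

Names in system_hr1: ['Frank', 'Grace', 'Quinn']
Names in system_hr2: ['Frank', 'Grace', 'Paul', 'Quinn']

In system_hr1 but not system_hr2: None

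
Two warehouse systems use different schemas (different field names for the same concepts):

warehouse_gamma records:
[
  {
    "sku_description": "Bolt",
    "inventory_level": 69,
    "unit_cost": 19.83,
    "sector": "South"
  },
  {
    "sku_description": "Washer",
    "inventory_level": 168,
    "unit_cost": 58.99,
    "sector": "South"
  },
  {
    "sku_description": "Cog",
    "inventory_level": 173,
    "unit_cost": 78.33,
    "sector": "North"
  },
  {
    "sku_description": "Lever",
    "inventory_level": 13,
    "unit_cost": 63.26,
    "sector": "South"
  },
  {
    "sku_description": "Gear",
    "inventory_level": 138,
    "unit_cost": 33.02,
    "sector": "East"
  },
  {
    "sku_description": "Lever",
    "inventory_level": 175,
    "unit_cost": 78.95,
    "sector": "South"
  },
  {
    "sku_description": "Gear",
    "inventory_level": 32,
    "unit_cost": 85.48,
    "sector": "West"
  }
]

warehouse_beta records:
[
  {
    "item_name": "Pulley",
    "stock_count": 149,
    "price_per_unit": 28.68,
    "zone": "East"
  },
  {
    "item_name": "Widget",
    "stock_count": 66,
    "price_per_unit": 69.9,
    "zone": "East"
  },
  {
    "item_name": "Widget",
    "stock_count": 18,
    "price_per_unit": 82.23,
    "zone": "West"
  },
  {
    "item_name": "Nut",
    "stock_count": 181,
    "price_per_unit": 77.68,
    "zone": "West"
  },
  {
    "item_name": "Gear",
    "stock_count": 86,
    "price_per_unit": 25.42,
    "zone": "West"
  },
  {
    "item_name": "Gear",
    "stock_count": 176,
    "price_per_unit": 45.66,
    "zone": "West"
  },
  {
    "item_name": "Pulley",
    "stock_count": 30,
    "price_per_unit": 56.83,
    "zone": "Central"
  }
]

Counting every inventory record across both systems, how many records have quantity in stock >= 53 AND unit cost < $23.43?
1

Schema mappings:
- "inventory_level" (warehouse_gamma) = "stock_count" (warehouse_beta) = quantity
- "unit_cost" (warehouse_gamma) = "price_per_unit" (warehouse_beta) = unit cost

Records meeting both conditions in warehouse_gamma: 1
Records meeting both conditions in warehouse_beta: 0

Total: 1 + 0 = 1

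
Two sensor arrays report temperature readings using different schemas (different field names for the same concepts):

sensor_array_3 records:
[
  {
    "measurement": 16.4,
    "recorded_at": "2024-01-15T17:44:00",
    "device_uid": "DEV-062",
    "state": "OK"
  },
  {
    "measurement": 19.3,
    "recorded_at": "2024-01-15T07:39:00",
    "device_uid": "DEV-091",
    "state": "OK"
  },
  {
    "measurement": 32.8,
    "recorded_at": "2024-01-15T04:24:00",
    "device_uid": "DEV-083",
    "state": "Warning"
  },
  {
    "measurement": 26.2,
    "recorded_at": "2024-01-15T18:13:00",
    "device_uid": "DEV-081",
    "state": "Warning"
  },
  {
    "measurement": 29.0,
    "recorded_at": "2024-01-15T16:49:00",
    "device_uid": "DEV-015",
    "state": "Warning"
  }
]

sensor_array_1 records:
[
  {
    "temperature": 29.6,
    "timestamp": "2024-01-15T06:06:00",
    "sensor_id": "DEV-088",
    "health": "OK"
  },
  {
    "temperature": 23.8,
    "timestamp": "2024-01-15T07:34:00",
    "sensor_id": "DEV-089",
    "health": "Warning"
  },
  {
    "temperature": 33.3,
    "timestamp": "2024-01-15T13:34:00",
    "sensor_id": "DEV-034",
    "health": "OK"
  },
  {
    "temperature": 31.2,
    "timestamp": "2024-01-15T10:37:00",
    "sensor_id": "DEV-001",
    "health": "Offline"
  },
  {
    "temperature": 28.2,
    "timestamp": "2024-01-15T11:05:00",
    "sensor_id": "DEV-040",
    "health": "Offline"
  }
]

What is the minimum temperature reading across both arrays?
16.4

Schema mapping: "measurement" (sensor_array_3) = "temperature" (sensor_array_1) = temperature reading

Minimum in sensor_array_3: 16.4
Minimum in sensor_array_1: 23.8

Overall minimum: min(16.4, 23.8) = 16.4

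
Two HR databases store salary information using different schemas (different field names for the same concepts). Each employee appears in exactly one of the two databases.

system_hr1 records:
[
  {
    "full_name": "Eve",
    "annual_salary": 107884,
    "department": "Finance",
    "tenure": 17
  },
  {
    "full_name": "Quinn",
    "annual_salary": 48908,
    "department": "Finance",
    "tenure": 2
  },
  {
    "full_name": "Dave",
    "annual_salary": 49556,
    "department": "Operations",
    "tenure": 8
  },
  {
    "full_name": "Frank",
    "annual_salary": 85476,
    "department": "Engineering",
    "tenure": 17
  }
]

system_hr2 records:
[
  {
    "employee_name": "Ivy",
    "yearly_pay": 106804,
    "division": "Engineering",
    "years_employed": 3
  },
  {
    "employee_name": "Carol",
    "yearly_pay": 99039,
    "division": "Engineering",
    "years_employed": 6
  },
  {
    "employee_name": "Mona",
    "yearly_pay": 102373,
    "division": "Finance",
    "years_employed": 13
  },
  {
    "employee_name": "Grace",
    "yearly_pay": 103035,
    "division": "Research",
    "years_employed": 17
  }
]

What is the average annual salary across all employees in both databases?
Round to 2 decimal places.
87884.38

Schema mapping: "annual_salary" (system_hr1) = "yearly_pay" (system_hr2) = annual salary

All salaries: [107884, 48908, 49556, 85476, 106804, 99039, 102373, 103035]
Sum: 703075
Count: 8
Average: 703075 / 8 = 87884.38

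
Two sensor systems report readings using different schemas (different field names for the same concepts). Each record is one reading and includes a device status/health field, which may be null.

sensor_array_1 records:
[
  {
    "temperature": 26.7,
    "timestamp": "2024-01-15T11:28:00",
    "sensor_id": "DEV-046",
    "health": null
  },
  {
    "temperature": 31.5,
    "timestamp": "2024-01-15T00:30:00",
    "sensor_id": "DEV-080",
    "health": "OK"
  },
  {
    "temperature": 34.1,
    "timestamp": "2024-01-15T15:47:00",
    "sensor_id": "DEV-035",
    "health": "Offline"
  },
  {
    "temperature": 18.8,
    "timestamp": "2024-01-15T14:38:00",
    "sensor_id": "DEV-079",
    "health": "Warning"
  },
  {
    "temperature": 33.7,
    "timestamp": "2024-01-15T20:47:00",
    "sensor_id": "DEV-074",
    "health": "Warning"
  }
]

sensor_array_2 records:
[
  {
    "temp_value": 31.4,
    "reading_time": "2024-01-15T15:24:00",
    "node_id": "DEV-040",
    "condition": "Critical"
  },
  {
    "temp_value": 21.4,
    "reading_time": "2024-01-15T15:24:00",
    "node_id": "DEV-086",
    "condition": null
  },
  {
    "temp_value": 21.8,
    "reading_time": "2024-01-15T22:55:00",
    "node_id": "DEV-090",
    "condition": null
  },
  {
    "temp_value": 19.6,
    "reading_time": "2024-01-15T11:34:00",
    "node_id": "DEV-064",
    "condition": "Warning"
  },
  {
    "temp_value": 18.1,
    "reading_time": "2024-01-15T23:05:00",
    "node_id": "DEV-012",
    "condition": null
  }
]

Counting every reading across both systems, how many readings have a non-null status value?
6

Schema mapping: "health" (sensor_array_1) = "condition" (sensor_array_2) = status

Non-null in sensor_array_1: 4
Non-null in sensor_array_2: 2

Total non-null: 4 + 2 = 6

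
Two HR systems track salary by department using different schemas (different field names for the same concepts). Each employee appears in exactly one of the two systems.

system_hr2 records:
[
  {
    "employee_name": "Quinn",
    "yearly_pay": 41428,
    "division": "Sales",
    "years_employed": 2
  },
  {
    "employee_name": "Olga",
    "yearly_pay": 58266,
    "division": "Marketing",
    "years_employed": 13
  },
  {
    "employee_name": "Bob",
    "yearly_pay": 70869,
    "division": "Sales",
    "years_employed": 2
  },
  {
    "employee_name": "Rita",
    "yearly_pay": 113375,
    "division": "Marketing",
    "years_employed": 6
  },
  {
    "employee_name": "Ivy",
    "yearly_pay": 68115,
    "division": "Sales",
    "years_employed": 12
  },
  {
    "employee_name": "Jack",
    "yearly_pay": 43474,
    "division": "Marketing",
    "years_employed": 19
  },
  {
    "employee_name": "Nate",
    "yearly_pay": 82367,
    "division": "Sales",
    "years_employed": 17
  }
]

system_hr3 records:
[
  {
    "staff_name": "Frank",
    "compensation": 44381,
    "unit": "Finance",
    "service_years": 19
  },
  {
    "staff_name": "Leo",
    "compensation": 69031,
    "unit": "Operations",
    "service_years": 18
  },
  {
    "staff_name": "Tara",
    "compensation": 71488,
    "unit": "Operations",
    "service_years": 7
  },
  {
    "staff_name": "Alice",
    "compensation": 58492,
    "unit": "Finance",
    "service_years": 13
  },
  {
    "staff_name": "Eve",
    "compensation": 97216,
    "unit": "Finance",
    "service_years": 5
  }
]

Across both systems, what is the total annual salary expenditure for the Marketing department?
215115

Schema mappings:
- "division" (system_hr2) = "unit" (system_hr3) = department
- "yearly_pay" (system_hr2) = "compensation" (system_hr3) = salary

Marketing salaries from system_hr2: 215115
Marketing salaries from system_hr3: 0

Total: 215115 + 0 = 215115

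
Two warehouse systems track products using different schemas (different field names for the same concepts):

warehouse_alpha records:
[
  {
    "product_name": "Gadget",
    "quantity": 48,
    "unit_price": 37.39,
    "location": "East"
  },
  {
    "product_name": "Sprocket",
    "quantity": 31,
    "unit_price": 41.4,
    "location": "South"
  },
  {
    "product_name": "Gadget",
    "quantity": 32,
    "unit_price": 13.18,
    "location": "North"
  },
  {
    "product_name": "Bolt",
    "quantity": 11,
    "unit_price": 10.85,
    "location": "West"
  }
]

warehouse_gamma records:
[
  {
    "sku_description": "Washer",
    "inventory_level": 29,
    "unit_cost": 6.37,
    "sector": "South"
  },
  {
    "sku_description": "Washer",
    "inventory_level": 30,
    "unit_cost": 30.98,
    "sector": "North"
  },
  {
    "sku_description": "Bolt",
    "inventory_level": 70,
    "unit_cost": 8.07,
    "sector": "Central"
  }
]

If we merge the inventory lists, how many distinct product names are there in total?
4

Schema mapping: "product_name" (warehouse_alpha) = "sku_description" (warehouse_gamma) = product name

Products in warehouse_alpha: ['Bolt', 'Gadget', 'Sprocket']
Products in warehouse_gamma: ['Bolt', 'Washer']

Union (unique products): ['Bolt', 'Gadget', 'Sprocket', 'Washer']
Count: 4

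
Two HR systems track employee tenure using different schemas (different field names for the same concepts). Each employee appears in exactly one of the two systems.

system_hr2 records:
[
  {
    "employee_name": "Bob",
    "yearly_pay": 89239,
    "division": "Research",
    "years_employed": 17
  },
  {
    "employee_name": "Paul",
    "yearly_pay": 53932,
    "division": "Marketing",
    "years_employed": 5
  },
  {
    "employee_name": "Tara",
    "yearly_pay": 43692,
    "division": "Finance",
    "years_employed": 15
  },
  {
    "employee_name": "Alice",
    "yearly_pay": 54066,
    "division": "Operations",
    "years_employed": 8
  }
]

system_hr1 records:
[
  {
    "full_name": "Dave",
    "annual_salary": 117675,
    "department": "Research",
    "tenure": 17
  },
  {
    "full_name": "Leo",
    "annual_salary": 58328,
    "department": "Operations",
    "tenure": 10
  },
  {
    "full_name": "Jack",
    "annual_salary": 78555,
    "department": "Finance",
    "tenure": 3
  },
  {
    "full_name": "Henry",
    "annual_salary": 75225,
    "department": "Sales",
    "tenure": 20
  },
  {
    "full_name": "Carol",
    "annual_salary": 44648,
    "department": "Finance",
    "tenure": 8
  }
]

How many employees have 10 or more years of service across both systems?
5

Reconcile schemas: "years_employed" (system_hr2) = "tenure" (system_hr1) = years of service

From system_hr2: 2 employees with >= 10 years
From system_hr1: 3 employees with >= 10 years

Total: 2 + 3 = 5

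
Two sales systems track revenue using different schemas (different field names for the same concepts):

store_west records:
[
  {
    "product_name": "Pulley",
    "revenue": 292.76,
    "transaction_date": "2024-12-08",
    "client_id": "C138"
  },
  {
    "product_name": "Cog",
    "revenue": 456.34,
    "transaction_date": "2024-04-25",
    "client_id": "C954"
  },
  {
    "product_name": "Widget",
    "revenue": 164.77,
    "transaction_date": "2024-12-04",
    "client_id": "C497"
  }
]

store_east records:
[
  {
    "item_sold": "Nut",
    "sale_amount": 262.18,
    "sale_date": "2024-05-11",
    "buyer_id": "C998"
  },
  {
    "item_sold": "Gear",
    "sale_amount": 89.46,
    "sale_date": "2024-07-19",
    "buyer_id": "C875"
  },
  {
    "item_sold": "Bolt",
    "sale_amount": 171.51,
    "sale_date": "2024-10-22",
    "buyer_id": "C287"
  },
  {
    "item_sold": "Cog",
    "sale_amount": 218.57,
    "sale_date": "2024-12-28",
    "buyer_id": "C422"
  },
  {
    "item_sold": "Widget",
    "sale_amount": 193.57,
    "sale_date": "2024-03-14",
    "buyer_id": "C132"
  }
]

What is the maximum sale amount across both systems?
456.34

Reconcile: "revenue" (store_west) = "sale_amount" (store_east) = sale amount

Maximum in store_west: 456.34
Maximum in store_east: 262.18

Overall maximum: max(456.34, 262.18) = 456.34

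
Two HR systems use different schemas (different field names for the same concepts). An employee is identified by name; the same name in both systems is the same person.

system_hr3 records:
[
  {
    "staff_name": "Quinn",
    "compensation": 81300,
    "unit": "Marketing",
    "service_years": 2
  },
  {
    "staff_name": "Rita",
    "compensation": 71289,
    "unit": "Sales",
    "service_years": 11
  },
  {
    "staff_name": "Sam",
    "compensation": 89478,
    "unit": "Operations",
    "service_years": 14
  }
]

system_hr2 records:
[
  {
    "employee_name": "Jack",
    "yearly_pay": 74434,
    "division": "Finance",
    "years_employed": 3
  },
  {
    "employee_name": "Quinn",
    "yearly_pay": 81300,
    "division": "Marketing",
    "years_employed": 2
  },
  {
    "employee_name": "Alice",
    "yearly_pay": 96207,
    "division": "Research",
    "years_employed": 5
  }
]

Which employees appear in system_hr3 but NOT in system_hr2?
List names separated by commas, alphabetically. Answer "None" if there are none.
Rita, Sam

Schema mapping: "staff_name" (system_hr3) = "employee_name" (system_hr2) = employee name

Names in system_hr3: ['Quinn', 'Rita', 'Sam']
Names in system_hr2: ['Alice', 'Jack', 'Quinn']

In system_hr3 but not system_hr2: ['Rita', 'Sam']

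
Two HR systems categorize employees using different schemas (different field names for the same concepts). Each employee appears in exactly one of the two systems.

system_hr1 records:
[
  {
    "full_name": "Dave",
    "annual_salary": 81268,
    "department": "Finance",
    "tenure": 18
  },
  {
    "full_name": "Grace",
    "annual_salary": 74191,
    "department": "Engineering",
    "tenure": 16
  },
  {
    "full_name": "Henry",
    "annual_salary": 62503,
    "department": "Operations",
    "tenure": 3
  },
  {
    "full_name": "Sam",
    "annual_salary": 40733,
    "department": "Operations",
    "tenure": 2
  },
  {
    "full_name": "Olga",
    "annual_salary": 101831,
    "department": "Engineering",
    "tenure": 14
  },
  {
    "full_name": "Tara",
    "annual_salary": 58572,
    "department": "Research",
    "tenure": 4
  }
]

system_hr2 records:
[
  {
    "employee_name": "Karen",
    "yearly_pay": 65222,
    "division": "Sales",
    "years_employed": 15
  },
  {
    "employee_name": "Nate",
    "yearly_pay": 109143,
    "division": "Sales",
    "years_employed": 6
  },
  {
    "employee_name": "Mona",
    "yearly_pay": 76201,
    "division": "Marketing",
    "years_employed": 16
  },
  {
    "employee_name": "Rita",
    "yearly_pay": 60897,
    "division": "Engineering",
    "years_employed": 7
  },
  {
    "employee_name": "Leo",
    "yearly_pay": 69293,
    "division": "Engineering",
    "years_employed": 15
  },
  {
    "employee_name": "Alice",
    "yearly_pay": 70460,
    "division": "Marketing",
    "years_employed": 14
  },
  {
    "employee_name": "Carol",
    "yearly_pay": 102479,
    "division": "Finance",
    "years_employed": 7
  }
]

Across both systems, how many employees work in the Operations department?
2

Schema mapping: "department" (system_hr1) = "division" (system_hr2) = department

Operations employees in system_hr1: 2
Operations employees in system_hr2: 0

Total in Operations: 2 + 0 = 2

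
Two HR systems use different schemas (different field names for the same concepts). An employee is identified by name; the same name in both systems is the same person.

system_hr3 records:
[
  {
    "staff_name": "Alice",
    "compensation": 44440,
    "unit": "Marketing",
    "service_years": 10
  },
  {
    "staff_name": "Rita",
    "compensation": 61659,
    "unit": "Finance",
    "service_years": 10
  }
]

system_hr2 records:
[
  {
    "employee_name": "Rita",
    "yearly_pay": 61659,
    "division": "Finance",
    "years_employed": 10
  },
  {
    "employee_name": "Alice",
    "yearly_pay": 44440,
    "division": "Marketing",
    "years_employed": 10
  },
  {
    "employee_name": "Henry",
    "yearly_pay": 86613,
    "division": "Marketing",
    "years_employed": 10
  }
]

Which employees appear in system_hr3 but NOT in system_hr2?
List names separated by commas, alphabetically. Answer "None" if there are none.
None

Schema mapping: "staff_name" (system_hr3) = "employee_name" (system_hr2) = employee name

Names in system_hr3: ['Alice', 'Rita']
Names in system_hr2: ['Alice', 'Henry', 'Rita']

In system_hr3 but not system_hr2: None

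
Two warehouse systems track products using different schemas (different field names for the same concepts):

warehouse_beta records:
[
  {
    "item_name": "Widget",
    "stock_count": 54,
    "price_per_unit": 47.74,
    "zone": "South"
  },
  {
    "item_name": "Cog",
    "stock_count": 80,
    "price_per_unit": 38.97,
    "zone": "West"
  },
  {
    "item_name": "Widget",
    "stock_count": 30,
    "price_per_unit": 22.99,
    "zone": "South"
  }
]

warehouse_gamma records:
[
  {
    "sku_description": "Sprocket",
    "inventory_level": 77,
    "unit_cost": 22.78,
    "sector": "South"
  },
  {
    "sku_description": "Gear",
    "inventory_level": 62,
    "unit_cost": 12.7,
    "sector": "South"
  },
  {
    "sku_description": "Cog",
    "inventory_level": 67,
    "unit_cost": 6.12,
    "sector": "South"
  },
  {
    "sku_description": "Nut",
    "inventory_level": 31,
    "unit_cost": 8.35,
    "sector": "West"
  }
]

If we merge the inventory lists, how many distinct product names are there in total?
5

Schema mapping: "item_name" (warehouse_beta) = "sku_description" (warehouse_gamma) = product name

Products in warehouse_beta: ['Cog', 'Widget']
Products in warehouse_gamma: ['Cog', 'Gear', 'Nut', 'Sprocket']

Union (unique products): ['Cog', 'Gear', 'Nut', 'Sprocket', 'Widget']
Count: 5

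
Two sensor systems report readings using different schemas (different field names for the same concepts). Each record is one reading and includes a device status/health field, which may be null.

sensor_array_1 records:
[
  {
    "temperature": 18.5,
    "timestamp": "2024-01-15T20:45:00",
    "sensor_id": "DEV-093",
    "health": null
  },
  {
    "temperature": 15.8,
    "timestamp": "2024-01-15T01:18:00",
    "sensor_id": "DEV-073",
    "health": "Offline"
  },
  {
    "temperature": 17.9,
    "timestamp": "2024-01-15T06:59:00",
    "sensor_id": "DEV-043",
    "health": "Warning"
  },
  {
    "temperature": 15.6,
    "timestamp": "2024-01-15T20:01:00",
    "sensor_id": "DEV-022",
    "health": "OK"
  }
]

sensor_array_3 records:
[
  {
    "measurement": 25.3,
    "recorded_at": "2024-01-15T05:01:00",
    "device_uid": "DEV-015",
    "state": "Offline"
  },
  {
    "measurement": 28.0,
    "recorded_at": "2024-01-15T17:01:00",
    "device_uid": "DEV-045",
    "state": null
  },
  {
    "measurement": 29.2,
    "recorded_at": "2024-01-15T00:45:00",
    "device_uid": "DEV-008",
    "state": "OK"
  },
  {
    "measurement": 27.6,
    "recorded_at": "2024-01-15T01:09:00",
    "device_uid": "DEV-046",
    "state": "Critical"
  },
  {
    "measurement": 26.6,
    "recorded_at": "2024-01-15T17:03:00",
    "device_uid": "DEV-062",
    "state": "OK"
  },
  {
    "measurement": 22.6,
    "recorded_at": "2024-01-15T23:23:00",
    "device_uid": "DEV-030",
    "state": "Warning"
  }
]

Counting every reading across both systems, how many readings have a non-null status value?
8

Schema mapping: "health" (sensor_array_1) = "state" (sensor_array_3) = status

Non-null in sensor_array_1: 3
Non-null in sensor_array_3: 5

Total non-null: 3 + 5 = 8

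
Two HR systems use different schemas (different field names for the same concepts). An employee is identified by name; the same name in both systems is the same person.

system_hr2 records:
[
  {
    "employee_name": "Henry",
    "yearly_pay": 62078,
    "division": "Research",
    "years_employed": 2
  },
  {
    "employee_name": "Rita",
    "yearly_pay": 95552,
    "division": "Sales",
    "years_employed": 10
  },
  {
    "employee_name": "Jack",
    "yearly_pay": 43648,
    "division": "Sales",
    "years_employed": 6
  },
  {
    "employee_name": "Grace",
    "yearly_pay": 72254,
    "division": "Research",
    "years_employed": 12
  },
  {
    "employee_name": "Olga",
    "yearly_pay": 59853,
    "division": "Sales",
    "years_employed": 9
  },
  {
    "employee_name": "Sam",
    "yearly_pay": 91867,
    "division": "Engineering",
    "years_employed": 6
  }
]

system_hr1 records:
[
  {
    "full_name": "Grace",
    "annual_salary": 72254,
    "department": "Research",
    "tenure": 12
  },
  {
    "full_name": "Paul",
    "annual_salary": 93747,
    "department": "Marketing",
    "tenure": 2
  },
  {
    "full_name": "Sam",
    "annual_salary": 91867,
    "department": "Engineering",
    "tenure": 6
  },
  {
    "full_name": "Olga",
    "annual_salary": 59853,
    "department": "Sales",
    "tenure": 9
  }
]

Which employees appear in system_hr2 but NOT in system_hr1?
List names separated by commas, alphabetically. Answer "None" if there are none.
Henry, Jack, Rita

Schema mapping: "employee_name" (system_hr2) = "full_name" (system_hr1) = employee name

Names in system_hr2: ['Grace', 'Henry', 'Jack', 'Olga', 'Rita', 'Sam']
Names in system_hr1: ['Grace', 'Olga', 'Paul', 'Sam']

In system_hr2 but not system_hr1: ['Henry', 'Jack', 'Rita']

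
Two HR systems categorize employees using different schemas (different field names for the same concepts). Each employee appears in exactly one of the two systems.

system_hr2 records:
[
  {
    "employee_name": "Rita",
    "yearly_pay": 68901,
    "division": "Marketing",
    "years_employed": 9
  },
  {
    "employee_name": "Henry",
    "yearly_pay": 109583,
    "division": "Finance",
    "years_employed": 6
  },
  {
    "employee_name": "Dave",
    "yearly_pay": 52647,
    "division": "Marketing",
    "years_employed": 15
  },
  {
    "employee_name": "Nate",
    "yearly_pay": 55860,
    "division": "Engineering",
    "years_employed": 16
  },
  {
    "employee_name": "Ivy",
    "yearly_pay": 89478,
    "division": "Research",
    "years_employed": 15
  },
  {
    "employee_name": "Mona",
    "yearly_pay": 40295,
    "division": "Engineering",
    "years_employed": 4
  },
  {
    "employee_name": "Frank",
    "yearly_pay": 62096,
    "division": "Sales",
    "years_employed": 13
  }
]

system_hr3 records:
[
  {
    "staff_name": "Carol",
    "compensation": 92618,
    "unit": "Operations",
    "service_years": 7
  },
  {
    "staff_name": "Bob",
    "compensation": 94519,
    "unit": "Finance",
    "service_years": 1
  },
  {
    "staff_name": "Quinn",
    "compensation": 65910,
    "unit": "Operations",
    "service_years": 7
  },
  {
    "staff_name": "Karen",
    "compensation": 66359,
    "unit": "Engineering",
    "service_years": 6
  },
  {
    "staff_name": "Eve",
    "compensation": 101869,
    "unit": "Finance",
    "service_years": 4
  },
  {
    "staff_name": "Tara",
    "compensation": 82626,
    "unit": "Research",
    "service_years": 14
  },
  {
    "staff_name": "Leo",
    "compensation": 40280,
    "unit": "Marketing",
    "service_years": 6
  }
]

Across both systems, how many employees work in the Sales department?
1

Schema mapping: "division" (system_hr2) = "unit" (system_hr3) = department

Sales employees in system_hr2: 1
Sales employees in system_hr3: 0

Total in Sales: 1 + 0 = 1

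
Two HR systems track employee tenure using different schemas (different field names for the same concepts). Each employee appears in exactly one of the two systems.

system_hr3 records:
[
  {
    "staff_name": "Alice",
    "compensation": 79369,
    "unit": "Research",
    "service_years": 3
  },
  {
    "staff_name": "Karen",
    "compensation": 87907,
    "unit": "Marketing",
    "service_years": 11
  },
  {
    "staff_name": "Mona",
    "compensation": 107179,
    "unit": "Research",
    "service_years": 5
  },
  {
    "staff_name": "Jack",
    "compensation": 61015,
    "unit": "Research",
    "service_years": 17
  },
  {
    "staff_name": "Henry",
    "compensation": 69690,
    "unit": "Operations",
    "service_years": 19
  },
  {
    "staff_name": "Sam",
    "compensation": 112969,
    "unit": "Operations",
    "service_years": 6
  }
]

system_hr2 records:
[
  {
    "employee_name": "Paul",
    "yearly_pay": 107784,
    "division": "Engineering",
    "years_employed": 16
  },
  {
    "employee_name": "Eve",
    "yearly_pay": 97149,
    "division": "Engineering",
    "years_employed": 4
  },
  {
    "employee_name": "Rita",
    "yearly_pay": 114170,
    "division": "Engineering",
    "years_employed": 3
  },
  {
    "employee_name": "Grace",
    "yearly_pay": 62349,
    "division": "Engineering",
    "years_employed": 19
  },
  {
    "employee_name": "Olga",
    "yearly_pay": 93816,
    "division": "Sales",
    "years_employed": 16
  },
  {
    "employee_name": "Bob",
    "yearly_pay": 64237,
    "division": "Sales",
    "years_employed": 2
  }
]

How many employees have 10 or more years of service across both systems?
6

Reconcile schemas: "service_years" (system_hr3) = "years_employed" (system_hr2) = years of service

From system_hr3: 3 employees with >= 10 years
From system_hr2: 3 employees with >= 10 years

Total: 3 + 3 = 6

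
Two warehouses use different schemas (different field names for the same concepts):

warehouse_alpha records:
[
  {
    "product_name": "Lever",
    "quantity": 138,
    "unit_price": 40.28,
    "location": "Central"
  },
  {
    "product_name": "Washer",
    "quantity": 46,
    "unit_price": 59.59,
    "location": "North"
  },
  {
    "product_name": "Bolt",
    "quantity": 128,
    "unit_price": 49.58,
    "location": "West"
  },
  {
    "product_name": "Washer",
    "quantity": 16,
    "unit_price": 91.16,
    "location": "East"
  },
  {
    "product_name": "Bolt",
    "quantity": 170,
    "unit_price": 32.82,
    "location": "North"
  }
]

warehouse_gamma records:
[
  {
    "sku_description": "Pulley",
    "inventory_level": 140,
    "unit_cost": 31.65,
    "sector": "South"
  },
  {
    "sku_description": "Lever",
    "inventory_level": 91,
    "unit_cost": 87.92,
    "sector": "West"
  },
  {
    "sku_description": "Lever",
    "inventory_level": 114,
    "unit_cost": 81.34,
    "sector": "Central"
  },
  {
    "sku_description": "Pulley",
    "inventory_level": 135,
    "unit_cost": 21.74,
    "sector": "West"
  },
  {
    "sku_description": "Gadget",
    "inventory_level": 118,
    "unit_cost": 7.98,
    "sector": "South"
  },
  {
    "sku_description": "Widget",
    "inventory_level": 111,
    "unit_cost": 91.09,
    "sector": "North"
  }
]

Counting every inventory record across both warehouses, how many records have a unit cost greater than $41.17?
6

Schema mapping: "unit_price" (warehouse_alpha) = "unit_cost" (warehouse_gamma) = unit cost

Records > $41.17 in warehouse_alpha: 3
Records > $41.17 in warehouse_gamma: 3

Total count: 3 + 3 = 6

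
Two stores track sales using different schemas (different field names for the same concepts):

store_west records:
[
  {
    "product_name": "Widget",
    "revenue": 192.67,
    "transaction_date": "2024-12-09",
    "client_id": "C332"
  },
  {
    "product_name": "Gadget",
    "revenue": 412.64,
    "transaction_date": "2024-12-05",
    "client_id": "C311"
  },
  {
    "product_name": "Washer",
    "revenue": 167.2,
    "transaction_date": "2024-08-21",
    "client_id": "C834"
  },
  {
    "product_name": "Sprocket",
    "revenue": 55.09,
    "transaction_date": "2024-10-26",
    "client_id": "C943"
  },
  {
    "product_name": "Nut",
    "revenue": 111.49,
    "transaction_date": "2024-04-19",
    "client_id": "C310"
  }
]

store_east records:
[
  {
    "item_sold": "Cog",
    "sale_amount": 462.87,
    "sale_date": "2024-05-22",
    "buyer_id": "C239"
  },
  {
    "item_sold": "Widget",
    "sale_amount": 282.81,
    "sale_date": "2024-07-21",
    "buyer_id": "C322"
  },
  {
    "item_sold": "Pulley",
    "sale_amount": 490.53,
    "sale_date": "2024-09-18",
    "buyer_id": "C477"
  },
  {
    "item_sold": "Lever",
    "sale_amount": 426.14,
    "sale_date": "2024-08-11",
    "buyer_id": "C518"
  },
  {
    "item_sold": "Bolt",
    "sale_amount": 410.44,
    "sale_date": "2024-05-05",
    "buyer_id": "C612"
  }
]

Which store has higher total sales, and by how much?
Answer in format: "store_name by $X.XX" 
store_east by $1133.70

Schema mapping: "revenue" (store_west) = "sale_amount" (store_east) = sale amount

Total for store_west: 939.09
Total for store_east: 2072.79

Difference: |939.09 - 2072.79| = 1133.70
store_east has higher sales by $1133.70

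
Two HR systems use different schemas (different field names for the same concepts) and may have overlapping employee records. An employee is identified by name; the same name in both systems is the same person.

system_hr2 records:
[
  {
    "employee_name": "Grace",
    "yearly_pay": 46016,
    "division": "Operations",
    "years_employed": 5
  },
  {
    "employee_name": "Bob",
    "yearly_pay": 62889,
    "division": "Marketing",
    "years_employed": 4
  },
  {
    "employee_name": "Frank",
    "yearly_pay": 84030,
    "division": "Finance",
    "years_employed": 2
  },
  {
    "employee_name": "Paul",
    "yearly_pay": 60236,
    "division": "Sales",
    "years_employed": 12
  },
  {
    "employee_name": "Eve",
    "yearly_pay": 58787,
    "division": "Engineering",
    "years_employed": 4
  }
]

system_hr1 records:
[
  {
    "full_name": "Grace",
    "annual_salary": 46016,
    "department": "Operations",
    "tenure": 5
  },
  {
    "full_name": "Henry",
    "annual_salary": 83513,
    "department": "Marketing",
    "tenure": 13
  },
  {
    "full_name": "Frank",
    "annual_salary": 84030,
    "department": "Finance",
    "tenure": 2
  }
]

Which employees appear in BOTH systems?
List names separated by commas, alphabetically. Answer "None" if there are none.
Frank, Grace

Schema mapping: "employee_name" (system_hr2) = "full_name" (system_hr1) = employee name

Names in system_hr2: ['Bob', 'Eve', 'Frank', 'Grace', 'Paul']
Names in system_hr1: ['Frank', 'Grace', 'Henry']

Intersection: ['Frank', 'Grace']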